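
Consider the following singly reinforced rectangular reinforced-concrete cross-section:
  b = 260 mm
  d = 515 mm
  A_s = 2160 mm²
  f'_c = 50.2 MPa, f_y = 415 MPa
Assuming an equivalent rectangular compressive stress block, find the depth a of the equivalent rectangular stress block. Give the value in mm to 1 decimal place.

a ≈ 80.8 mm

T = A_s f_y = 2160 × 415 = 896400 N = 896.4 kN.
Setting C = 0.85 f'_c a b equal to T: a = 896400/(0.85 × 50.2 × 260) = 80.8 mm.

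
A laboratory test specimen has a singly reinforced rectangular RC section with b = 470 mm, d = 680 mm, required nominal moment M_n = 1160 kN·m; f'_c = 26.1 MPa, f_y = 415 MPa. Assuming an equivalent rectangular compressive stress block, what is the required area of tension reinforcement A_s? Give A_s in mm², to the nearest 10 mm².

With M_n = 0.85 f'_c a b (d − a/2), solve the quadratic for a:
a = d − √(d² − 2M_n/(0.85 f'_c b)) = 680 − √(680² − 2 × 1160×10⁶/(0.85 × 26.1 × 470)) = 190.20 mm.
A_s = 0.85 f'_c a b / f_y = 0.85 × 26.1 × 190.20 × 470 / 415 = 4778.8 mm².

A_s ≈ 4780 mm²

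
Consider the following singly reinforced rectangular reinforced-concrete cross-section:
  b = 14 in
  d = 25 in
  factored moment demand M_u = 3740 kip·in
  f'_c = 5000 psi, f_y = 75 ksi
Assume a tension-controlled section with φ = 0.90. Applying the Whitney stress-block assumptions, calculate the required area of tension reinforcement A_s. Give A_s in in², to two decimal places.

M_n = M_u/φ = 3740/0.90 = 4155.56 kip·in.
From M_n = 0.85 f'_c a b (d − a/2):
a = d − √(d² − 2M_n/(0.85 f'_c b)) = 25 − √(25² − 2 × 4155.56/(0.85 × 5 × 14)) = 2.970 in.
A_s = 0.85 f'_c a b / f_y = 0.85 × 5 × 2.970 × 14 / 75 = 2.356 in².

A_s ≈ 2.36 in²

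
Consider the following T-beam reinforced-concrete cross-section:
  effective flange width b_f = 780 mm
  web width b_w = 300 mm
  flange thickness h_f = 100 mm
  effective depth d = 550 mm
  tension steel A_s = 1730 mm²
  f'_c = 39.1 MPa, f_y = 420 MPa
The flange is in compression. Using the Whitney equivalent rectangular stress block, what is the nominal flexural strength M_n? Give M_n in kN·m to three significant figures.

M_n ≈ 389 kN·m

Tension: T = A_s f_y = 1730 × 420 = 726600 N.
Try a within the flange: a = T/(0.85 f'_c b_f) = 726600/(0.85 × 39.1 × 780) = 28.03 mm.
Since a = 28.03 ≤ h_f = 100 mm, the stress block lies entirely in the flange; analyse as a rectangular beam of width b_f.
M_n = T(d − a/2) = 726600 × (550 − 14.015) = 389.45 × 10⁶ N·mm.
M_n = 389.45 kN·m.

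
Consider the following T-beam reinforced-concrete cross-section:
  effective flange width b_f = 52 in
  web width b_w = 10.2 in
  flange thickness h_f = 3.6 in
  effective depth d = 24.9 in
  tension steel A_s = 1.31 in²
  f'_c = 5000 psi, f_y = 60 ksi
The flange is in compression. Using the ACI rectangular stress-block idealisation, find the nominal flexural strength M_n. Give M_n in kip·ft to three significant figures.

M_n ≈ 162 kip·ft

Tension: T = A_s f_y = 1.31 × 60 = 78.6 kips.
Try a within the flange: a = T/(0.85 f'_c b_f) = 78.6/(0.85 × 5 × 52) = 0.356 in.
Since a = 0.356 ≤ h_f = 3.6 in, the stress block lies entirely in the flange; analyse as a rectangular beam of width b_f.
M_n = T(d − a/2) = 78.6 × (24.9 − 0.178) = 1943.1 kip·in.
M_n = 1943.1/12 = 161.93 kip·ft.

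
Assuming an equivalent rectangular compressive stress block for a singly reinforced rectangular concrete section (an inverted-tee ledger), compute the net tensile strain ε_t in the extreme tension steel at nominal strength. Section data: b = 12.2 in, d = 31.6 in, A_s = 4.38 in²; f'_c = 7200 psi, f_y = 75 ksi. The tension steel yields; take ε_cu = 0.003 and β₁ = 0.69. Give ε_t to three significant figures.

a = A_s f_y/(0.85 f'_c b) = 4.400 in.
β₁ = 0.69, so c = a/β₁ = 4.400/0.69 = 6.377 in.
From the linear strain diagram with ε_cu = 0.003: ε_t = 0.003 (d − c)/c = 0.003 × (31.6 − 6.377)/6.377 = 0.0119.
Since ε_t ≥ 0.005, the section is tension-controlled.

ε_t ≈ 0.0119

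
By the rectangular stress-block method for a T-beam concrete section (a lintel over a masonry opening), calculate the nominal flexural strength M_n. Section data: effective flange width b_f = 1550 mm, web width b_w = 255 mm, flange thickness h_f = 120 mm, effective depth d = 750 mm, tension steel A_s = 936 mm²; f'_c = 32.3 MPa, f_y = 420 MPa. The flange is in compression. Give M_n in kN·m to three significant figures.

Tension: T = A_s f_y = 936 × 420 = 393120 N.
Try a within the flange: a = T/(0.85 f'_c b_f) = 393120/(0.85 × 32.3 × 1550) = 9.24 mm.
Since a = 9.24 ≤ h_f = 120 mm, the stress block lies entirely in the flange; analyse as a rectangular beam of width b_f.
M_n = T(d − a/2) = 393120 × (750 − 4.62) = 293.02 × 10⁶ N·mm.
M_n = 293.02 kN·m.

M_n ≈ 293 kN·m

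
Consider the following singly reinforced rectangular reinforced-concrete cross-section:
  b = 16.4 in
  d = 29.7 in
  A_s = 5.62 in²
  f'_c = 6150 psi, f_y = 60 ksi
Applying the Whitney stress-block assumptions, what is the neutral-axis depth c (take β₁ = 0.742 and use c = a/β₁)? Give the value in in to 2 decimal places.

T = A_s f_y = 5.62 × 60 = 337.2 kips.
a = T/(0.85 f'_c b) = 337.2/(0.85 × 6.15 × 16.4) = 3.9332 in.
With β₁ = 0.742, c = a/β₁ = 3.9332/0.742 = 5.30 in.

c ≈ 5.30 in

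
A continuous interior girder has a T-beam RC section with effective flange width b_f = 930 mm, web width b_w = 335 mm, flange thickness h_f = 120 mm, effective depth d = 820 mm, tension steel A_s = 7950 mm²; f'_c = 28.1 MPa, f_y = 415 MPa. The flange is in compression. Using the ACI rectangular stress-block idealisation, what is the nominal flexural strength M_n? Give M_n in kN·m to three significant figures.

M_n ≈ 2440 kN·m

Tension: T = A_s f_y = 7950 × 415 = 3299250 N.
Try a within the flange: a = T/(0.85 f'_c b_f) = 3299250/(0.85 × 28.1 × 930) = 148.53 mm.
a = 148.53 > h_f = 120 mm: the block extends into the web. Split into flange-overhang and web parts.
C_f = 0.85 f'_c (b_f − b_w) h_f = 0.85 × 28.1 × (930 − 335) × 120 = 1705389 N.
Remaining web compression depth: a_w = (T − C_f)/(0.85 f'_c b_w) = (3299250 − 1705389)/(0.85 × 28.1 × 335) = 199.20 mm.
M_n = C_f(d − h_f/2) + (T − C_f)(d − a_w/2) = 1705389 × (820 − 60) + 1593861 × (820 − 99.6) = 1296.10 + 1148.22 = 2444.32 × 10⁶ N·mm.
M_n = 2444.32 kN·m.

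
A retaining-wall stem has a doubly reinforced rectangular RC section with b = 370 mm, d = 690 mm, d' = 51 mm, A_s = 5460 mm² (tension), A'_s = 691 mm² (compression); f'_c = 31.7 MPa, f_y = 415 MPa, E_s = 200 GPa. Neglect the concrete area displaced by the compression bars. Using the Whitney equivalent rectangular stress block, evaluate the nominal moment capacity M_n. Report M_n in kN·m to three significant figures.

Assume both tension and compression steel yield.
Net tension couple steel: A_s − A'_s = 4769 mm².
a = (A_s − A'_s) f_y / (0.85 f'_c b) = 1979135/(0.85 × 31.7 × 370) = 198.52 mm.
c = a/β₁ = 198.52/0.824 = 240.92 mm; ε'_s = 0.003(c − d')/c = 0.0024 ≥ f_y/E_s = 0.0021, so compression steel does yield.
M_n = (A_s − A'_s) f_y (d − a/2) + A'_s f_y (d − d') = [1979135 × (690 − 99.26) + 286765 × (690 − 51)] × 10⁻⁶ = 1169.15 + 183.24 = 1352.39 kN·m.

M_n ≈ 1350 kN·m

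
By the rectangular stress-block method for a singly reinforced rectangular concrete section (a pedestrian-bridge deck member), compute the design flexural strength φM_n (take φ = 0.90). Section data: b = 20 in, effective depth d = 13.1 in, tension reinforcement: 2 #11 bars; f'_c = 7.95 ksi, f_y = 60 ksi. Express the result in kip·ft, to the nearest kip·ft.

φM_n ≈ 174 kip·ft

A_s = 2 × 1.56 = 3.12 in².
T = A_s f_y = 3.12 × 60 = 187.2 kips.
a = T/(0.85 f'_c b) = 187.2/(0.85 × 7.95 × 20) = 1.385 in.
M_n = T(d − a/2) = 187.2 × (13.1 − 0.6925) = 2322.7 kip·in = 2322.7/12 = 193.56 kip·ft.
φM_n = 0.90 × 193.56 = 174.20 kip·ft.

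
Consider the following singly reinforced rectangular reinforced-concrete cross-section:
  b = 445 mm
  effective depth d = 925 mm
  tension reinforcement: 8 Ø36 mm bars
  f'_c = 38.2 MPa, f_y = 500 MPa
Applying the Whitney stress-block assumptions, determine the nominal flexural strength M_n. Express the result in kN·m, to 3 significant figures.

A_s = 8 × 1018 = 8144 mm².
T = A_s f_y = 8144 × 500 = 4072000 N = 4072 kN.
From C = T: a = T/(0.85 f'_c b) = 4072000/(0.85 × 38.2 × 445) = 281.82 mm.
M_n = T(d − a/2) = 4072 kN × (925 − 140.91) mm = 3192.81 kN·m.

M_n ≈ 3190 kN·m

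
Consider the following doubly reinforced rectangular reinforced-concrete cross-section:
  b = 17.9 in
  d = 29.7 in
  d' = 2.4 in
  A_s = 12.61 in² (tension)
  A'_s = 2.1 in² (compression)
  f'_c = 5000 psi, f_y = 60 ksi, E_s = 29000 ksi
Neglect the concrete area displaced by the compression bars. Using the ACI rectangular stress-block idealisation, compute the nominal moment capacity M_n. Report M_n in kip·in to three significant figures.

M_n ≈ 19600 kip·in

Assume both steels yield.
a = (A_s − A'_s) f_y/(0.85 f'_c b) = (12.61 − 2.1) × 60/(0.85 × 5 × 17.9) = 8.289 in.
c = a/β₁ = 8.289/0.8 = 10.361 in; ε'_s = 0.003(c − d')/c = 0.0023 ≥ ε_y = 0.0021, so the compression steel yields.
M_n = (A_s − A'_s) f_y (d − a/2) + A'_s f_y (d − d') = 630.6 × (29.7 − 4.1445) + 126 × (29.7 − 2.4) = 16115.3 + 3439.8 = 19555.1 kip·in.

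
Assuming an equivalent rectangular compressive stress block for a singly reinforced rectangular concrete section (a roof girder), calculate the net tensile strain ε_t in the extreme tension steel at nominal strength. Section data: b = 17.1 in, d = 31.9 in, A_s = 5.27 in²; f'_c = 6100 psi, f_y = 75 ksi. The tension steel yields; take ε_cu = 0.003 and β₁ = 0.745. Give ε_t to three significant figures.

ε_t ≈ 0.0130

a = A_s f_y/(0.85 f'_c b) = 4.458 in.
β₁ = 0.745, so c = a/β₁ = 4.458/0.745 = 5.984 in.
From the linear strain diagram with ε_cu = 0.003: ε_t = 0.003 (d − c)/c = 0.003 × (31.9 − 5.984)/5.984 = 0.0130.
Since ε_t ≥ 0.005, the section is tension-controlled.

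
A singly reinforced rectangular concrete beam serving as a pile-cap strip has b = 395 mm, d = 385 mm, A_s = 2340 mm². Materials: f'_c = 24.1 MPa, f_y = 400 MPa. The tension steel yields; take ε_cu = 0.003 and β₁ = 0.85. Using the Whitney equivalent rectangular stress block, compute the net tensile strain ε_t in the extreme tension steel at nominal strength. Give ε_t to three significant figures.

ε_t ≈ 0.00549

a = A_s f_y/(0.85 f'_c b) = 115.68 mm.
β₁ = 0.85, so c = a/β₁ = 115.68/0.85 = 136.09 mm.
From the linear strain diagram with ε_cu = 0.003: ε_t = 0.003 (d − c)/c = 0.003 × (385 − 136.09)/136.09 = 0.00549.
Since ε_t ≥ 0.005, the section is tension-controlled.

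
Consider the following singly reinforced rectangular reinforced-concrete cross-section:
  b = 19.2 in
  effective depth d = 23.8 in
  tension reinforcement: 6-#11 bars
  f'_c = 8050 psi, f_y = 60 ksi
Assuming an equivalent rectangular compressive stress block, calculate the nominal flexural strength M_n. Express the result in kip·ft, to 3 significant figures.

M_n ≈ 1010 kip·ft

A_s = 6 × 1.56 = 9.36 in².
T = A_s f_y = 9.36 × 60 = 561.6 kips.
a = T/(0.85 f'_c b) = 561.6/(0.85 × 8.05 × 19.2) = 4.275 in.
M_n = T(d − a/2) = 561.6 × (23.8 − 2.1375) = 12165.7 kip·in = 12165.7/12 = 1013.81 kip·ft.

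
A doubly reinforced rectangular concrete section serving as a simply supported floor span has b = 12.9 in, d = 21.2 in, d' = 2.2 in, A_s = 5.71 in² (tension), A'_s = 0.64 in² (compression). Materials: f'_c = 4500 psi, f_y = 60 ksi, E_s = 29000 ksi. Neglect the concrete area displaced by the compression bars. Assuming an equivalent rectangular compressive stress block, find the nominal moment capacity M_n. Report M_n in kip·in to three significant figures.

Assume both steels yield.
a = (A_s − A'_s) f_y/(0.85 f'_c b) = (5.71 − 0.64) × 60/(0.85 × 4.5 × 12.9) = 6.165 in.
c = a/β₁ = 6.165/0.825 = 7.473 in; ε'_s = 0.003(c − d')/c = 0.0021 ≥ ε_y = 0.0021, so the compression steel yields.
M_n = (A_s − A'_s) f_y (d − a/2) + A'_s f_y (d − d') = 304.2 × (21.2 − 3.0825) + 38.4 × (21.2 − 2.2) = 5511.3 + 729.6 = 6240.9 kip·in.

M_n ≈ 6240 kip·in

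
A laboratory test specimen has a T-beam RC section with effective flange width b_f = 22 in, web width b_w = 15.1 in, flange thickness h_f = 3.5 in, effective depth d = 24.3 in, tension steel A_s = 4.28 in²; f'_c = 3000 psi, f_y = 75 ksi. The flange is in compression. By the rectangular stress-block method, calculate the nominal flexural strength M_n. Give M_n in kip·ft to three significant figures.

M_n ≈ 568 kip·ft

Tension: T = A_s f_y = 4.28 × 75 = 321 kips.
Try a within the flange: a = T/(0.85 f'_c b_f) = 321/(0.85 × 3 × 22) = 5.722 in.
a = 5.722 > h_f = 3.5 in: the block extends into the web. Split into flange-overhang and web parts.
C_f = 0.85 f'_c (b_f − b_w) h_f = 0.85 × 3 × (22 − 15.1) × 3.5 = 61.6 kips.
Remaining web compression depth: a_w = (T − C_f)/(0.85 f'_c b_w) = (321 − 61.6)/(0.85 × 3 × 15.1) = 6.737 in.
M_n = C_f(d − h_f/2) + (T − C_f)(d − a_w/2) = 61.6 × (24.3 − 1.75) + 259.4 × (24.3 − 3.3685) = 1389.1 + 5429.6 = 6818.7 kip·in.
M_n = 6818.7/12 = 568.23 kip·ft.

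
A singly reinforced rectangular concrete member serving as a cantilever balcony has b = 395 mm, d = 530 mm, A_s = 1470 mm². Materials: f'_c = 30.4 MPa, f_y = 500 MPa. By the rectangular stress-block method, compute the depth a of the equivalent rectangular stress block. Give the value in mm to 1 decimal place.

a ≈ 72.0 mm

T = A_s f_y = 1470 × 500 = 735000 N = 735 kN.
Setting C = 0.85 f'_c a b equal to T: a = 735000/(0.85 × 30.4 × 395) = 72.0 mm.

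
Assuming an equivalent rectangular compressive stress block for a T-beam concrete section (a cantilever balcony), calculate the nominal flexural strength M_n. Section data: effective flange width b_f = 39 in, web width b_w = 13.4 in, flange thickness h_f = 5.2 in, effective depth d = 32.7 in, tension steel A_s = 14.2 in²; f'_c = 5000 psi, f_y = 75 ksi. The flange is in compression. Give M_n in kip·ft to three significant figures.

M_n ≈ 2600 kip·ft

Tension: T = A_s f_y = 14.2 × 75 = 1065 kips.
Try a within the flange: a = T/(0.85 f'_c b_f) = 1065/(0.85 × 5 × 39) = 6.425 in.
a = 6.425 > h_f = 5.2 in: the block extends into the web. Split into flange-overhang and web parts.
C_f = 0.85 f'_c (b_f − b_w) h_f = 0.85 × 5 × (39 − 13.4) × 5.2 = 565.8 kips.
Remaining web compression depth: a_w = (T − C_f)/(0.85 f'_c b_w) = (1065 − 565.8)/(0.85 × 5 × 13.4) = 8.766 in.
M_n = C_f(d − h_f/2) + (T − C_f)(d − a_w/2) = 565.8 × (32.7 − 2.6) + 499.2 × (32.7 − 4.383) = 17030.6 + 14135.8 = 31166.4 kip·in.
M_n = 31166.4/12 = 2597.20 kip·ft.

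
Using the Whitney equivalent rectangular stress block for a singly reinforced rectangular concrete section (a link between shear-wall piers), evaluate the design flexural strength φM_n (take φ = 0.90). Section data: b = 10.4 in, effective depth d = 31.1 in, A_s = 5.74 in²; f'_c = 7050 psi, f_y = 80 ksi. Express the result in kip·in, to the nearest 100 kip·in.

φM_n ≈ 11300 kip·in

T = A_s f_y = 5.74 × 80 = 459.2 kips.
a = T/(0.85 f'_c b) = 459.2/(0.85 × 7.05 × 10.4) = 7.368 in.
M_n = T(d − a/2) = 459.2 × (31.1 − 3.684) = 12589.4 kip·in.
φM_n = 0.90 × 12589.4 = 11330.5 kip·in.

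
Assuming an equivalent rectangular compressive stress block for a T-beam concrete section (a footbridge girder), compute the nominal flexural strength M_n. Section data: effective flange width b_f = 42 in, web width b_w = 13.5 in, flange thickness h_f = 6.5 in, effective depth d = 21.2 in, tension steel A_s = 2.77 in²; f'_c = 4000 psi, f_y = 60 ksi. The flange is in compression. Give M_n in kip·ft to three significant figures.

M_n ≈ 286 kip·ft

Tension: T = A_s f_y = 2.77 × 60 = 166.2 kips.
Try a within the flange: a = T/(0.85 f'_c b_f) = 166.2/(0.85 × 4 × 42) = 1.164 in.
Since a = 1.164 ≤ h_f = 6.5 in, the stress block lies entirely in the flange; analyse as a rectangular beam of width b_f.
M_n = T(d − a/2) = 166.2 × (21.2 − 0.582) = 3426.7 kip·in.
M_n = 3426.7/12 = 285.56 kip·ft.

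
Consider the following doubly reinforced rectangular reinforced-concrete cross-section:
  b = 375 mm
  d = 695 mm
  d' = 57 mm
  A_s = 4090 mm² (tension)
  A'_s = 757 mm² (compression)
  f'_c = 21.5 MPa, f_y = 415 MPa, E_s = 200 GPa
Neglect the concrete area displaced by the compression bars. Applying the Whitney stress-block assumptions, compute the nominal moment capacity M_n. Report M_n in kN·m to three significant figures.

M_n ≈ 1020 kN·m

Assume both tension and compression steel yield.
Net tension couple steel: A_s − A'_s = 3333 mm².
a = (A_s − A'_s) f_y / (0.85 f'_c b) = 1383195/(0.85 × 21.5 × 375) = 201.83 mm.
c = a/β₁ = 201.83/0.85 = 237.45 mm; ε'_s = 0.003(c − d')/c = 0.0023 ≥ f_y/E_s = 0.0021, so compression steel does yield.
M_n = (A_s − A'_s) f_y (d − a/2) + A'_s f_y (d − d') = [1383195 × (695 − 100.915) + 314155 × (695 − 57)] × 10⁻⁶ = 821.74 + 200.43 = 1022.17 kN·m.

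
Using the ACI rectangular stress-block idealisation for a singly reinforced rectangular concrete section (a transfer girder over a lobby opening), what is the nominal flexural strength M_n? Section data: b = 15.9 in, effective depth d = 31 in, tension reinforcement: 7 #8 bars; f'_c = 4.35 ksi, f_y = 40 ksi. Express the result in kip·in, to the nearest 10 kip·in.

A_s = 7 × 0.79 = 5.53 in².
T = A_s f_y = 5.53 × 40 = 221.2 kips.
a = T/(0.85 f'_c b) = 221.2/(0.85 × 4.35 × 15.9) = 3.763 in.
M_n = T(d − a/2) = 221.2 × (31 − 1.8815) = 6441.0 kip·in.

M_n ≈ 6440 kip·in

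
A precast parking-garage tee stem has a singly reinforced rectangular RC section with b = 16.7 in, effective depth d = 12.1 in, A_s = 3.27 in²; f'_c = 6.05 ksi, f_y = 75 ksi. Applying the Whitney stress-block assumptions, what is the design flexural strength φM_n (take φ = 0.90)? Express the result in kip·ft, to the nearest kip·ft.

T = A_s f_y = 3.27 × 75 = 245.25 kips.
a = T/(0.85 f'_c b) = 245.25/(0.85 × 6.05 × 16.7) = 2.856 in.
M_n = T(d − a/2) = 245.25 × (12.1 − 1.428) = 2617.3 kip·in = 2617.3/12 = 218.11 kip·ft.
φM_n = 0.90 × 218.11 = 196.30 kip·ft.

φM_n ≈ 196 kip·ft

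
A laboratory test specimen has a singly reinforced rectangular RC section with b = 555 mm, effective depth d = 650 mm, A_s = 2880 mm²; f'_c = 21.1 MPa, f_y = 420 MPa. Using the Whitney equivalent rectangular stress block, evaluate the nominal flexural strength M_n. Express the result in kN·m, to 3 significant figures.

T = A_s f_y = 2880 × 420 = 1209600 N = 1209.6 kN.
From C = T: a = T/(0.85 f'_c b) = 1209600/(0.85 × 21.1 × 555) = 121.52 mm.
M_n = T(d − a/2) = 1209.6 kN × (650 − 60.76) mm = 712.74 kN·m.

M_n ≈ 713 kN·m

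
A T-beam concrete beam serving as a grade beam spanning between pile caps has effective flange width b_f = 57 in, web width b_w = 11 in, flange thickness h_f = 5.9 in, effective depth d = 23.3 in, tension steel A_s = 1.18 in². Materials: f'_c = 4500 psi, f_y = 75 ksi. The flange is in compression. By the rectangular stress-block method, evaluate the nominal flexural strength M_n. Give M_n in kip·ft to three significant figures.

Tension: T = A_s f_y = 1.18 × 75 = 88.5 kips.
Try a within the flange: a = T/(0.85 f'_c b_f) = 88.5/(0.85 × 4.5 × 57) = 0.406 in.
Since a = 0.406 ≤ h_f = 5.9 in, the stress block lies entirely in the flange; analyse as a rectangular beam of width b_f.
M_n = T(d − a/2) = 88.5 × (23.3 − 0.203) = 2044.1 kip·in.
M_n = 2044.1/12 = 170.34 kip·ft.

M_n ≈ 170 kip·ft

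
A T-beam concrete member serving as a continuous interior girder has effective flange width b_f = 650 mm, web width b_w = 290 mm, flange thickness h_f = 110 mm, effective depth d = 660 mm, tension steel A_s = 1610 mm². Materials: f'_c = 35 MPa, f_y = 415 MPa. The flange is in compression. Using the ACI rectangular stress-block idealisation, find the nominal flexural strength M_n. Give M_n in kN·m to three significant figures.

Tension: T = A_s f_y = 1610 × 415 = 668150 N.
Try a within the flange: a = T/(0.85 f'_c b_f) = 668150/(0.85 × 35 × 650) = 34.55 mm.
Since a = 34.55 ≤ h_f = 110 mm, the stress block lies entirely in the flange; analyse as a rectangular beam of width b_f.
M_n = T(d − a/2) = 668150 × (660 − 17.275) = 429.44 × 10⁶ N·mm.
M_n = 429.44 kN·m.

M_n ≈ 429 kN·m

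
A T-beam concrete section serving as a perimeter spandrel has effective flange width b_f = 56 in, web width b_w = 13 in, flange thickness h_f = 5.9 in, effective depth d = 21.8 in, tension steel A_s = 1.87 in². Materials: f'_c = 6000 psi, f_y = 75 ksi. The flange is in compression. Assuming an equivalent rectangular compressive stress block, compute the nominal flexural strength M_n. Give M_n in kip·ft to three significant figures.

M_n ≈ 252 kip·ft

Tension: T = A_s f_y = 1.87 × 75 = 140.25 kips.
Try a within the flange: a = T/(0.85 f'_c b_f) = 140.25/(0.85 × 6 × 56) = 0.491 in.
Since a = 0.491 ≤ h_f = 5.9 in, the stress block lies entirely in the flange; analyse as a rectangular beam of width b_f.
M_n = T(d − a/2) = 140.25 × (21.8 − 0.2455) = 3023.0 kip·in.
M_n = 3023.0/12 = 251.92 kip·ft.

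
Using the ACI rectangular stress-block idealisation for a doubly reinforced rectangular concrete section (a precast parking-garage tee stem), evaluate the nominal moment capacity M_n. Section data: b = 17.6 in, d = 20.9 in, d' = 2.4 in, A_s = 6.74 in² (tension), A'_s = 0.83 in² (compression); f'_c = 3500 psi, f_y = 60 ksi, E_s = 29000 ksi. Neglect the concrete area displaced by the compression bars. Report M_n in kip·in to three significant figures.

M_n ≈ 7130 kip·in

Assume both steels yield.
a = (A_s − A'_s) f_y/(0.85 f'_c b) = (6.74 − 0.83) × 60/(0.85 × 3.5 × 17.6) = 6.772 in.
c = a/β₁ = 6.772/0.85 = 7.967 in; ε'_s = 0.003(c − d')/c = 0.0021 ≥ ε_y = 0.0021, so the compression steel yields.
M_n = (A_s − A'_s) f_y (d − a/2) + A'_s f_y (d − d') = 354.6 × (20.9 − 3.386) + 49.8 × (20.9 − 2.4) = 6210.5 + 921.3 = 7131.8 kip·in.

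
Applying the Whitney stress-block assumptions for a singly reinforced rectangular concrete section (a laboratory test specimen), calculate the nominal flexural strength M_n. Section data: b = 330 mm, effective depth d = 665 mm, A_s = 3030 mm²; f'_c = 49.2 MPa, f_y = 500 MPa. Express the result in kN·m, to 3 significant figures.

M_n ≈ 924 kN·m

T = A_s f_y = 3030 × 500 = 1515000 N = 1515 kN.
From C = T: a = T/(0.85 f'_c b) = 1515000/(0.85 × 49.2 × 330) = 109.78 mm.
M_n = T(d − a/2) = 1515 kN × (665 − 54.89) mm = 924.32 kN·m.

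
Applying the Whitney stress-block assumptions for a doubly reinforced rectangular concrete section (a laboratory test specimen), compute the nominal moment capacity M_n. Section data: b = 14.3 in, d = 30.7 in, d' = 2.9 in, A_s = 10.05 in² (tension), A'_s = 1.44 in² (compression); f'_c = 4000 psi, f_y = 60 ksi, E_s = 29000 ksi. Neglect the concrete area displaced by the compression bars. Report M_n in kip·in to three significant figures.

Assume both steels yield.
a = (A_s − A'_s) f_y/(0.85 f'_c b) = (10.05 − 1.44) × 60/(0.85 × 4 × 14.3) = 10.625 in.
c = a/β₁ = 10.625/0.85 = 12.500 in; ε'_s = 0.003(c − d')/c = 0.0023 ≥ ε_y = 0.0021, so the compression steel yields.
M_n = (A_s − A'_s) f_y (d − a/2) + A'_s f_y (d − d') = 516.6 × (30.7 − 5.3125) + 86.4 × (30.7 − 2.9) = 13115.2 + 2401.9 = 15517.1 kip·in.

M_n ≈ 15500 kip·in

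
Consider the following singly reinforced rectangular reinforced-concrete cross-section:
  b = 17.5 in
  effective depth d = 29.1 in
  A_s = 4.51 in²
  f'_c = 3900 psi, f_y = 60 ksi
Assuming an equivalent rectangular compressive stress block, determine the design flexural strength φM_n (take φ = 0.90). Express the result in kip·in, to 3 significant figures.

T = A_s f_y = 4.51 × 60 = 270.6 kips.
a = T/(0.85 f'_c b) = 270.6/(0.85 × 3.9 × 17.5) = 4.665 in.
M_n = T(d − a/2) = 270.6 × (29.1 − 2.3325) = 7243.3 kip·in.
φM_n = 0.90 × 7243.3 = 6519.0 kip·in.

φM_n ≈ 6520 kip·in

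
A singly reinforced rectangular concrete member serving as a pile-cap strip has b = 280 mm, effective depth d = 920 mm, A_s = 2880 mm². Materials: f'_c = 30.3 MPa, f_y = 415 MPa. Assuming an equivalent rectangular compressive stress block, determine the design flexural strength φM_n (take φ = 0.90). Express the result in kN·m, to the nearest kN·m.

T = A_s f_y = 2880 × 415 = 1195200 N = 1195.2 kN.
From C = T: a = T/(0.85 f'_c b) = 1195200/(0.85 × 30.3 × 280) = 165.74 mm.
M_n = T(d − a/2) = 1195.2 kN × (920 − 82.87) mm = 1000.54 kN·m.
φM_n = 0.90 × 1000.54 = 900.49 kN·m.

φM_n ≈ 900 kN·m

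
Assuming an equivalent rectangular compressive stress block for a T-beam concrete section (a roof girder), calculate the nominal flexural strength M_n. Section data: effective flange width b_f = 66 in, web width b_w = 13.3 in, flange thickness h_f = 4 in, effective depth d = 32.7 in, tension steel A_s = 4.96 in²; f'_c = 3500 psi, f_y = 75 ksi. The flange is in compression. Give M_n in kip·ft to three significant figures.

Tension: T = A_s f_y = 4.96 × 75 = 372 kips.
Try a within the flange: a = T/(0.85 f'_c b_f) = 372/(0.85 × 3.5 × 66) = 1.895 in.
Since a = 1.895 ≤ h_f = 4 in, the stress block lies entirely in the flange; analyse as a rectangular beam of width b_f.
M_n = T(d − a/2) = 372 × (32.7 − 0.9475) = 11811.9 kip·in.
M_n = 11811.9/12 = 984.33 kip·ft.

M_n ≈ 984 kip·ft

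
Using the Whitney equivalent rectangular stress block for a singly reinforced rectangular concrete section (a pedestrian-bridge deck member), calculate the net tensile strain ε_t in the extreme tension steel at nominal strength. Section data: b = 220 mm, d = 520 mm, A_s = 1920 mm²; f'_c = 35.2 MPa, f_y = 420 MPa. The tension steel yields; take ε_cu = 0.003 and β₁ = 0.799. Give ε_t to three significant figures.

ε_t ≈ 0.00717

a = A_s f_y/(0.85 f'_c b) = 122.51 mm.
β₁ = 0.799, so c = a/β₁ = 122.51/0.799 = 153.33 mm.
From the linear strain diagram with ε_cu = 0.003: ε_t = 0.003 (d − c)/c = 0.003 × (520 − 153.33)/153.33 = 0.00717.
Since ε_t ≥ 0.005, the section is tension-controlled.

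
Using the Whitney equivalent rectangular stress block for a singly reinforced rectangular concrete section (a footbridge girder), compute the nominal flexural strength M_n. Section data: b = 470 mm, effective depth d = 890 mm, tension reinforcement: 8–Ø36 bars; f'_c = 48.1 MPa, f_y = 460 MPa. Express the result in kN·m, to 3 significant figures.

A_s = 8 × 1018 = 8144 mm².
T = A_s f_y = 8144 × 460 = 3746240 N = 3746.24 kN.
From C = T: a = T/(0.85 f'_c b) = 3746240/(0.85 × 48.1 × 470) = 194.95 mm.
M_n = T(d − a/2) = 3746.24 kN × (890 − 97.475) mm = 2968.99 kN·m.

M_n ≈ 2970 kN·m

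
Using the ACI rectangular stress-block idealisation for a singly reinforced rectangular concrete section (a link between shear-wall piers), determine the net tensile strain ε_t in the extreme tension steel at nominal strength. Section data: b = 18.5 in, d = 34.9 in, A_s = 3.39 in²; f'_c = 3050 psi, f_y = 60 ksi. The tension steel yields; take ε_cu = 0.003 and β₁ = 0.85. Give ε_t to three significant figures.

ε_t ≈ 0.0180

a = A_s f_y/(0.85 f'_c b) = 4.241 in.
β₁ = 0.85, so c = a/β₁ = 4.241/0.85 = 4.989 in.
From the linear strain diagram with ε_cu = 0.003: ε_t = 0.003 (d − c)/c = 0.003 × (34.9 − 4.989)/4.989 = 0.0180.
Since ε_t ≥ 0.005, the section is tension-controlled.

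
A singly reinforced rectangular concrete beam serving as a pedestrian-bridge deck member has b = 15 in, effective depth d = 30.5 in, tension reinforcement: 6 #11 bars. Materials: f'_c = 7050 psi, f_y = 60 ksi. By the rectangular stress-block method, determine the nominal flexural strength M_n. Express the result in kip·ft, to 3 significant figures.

M_n ≈ 1280 kip·ft

A_s = 6 × 1.56 = 9.36 in².
T = A_s f_y = 9.36 × 60 = 561.6 kips.
a = T/(0.85 f'_c b) = 561.6/(0.85 × 7.05 × 15) = 6.248 in.
M_n = T(d − a/2) = 561.6 × (30.5 − 3.124) = 15374.4 kip·in = 15374.4/12 = 1281.20 kip·ft.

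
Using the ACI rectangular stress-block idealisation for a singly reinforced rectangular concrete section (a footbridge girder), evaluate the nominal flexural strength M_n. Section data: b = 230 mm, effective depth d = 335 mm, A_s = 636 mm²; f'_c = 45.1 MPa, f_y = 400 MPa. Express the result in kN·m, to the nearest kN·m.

T = A_s f_y = 636 × 400 = 254400 N = 254.4 kN.
From C = T: a = T/(0.85 f'_c b) = 254400/(0.85 × 45.1 × 230) = 28.85 mm.
M_n = T(d − a/2) = 254.4 kN × (335 − 14.425) mm = 81.55 kN·m.

M_n ≈ 82 kN·m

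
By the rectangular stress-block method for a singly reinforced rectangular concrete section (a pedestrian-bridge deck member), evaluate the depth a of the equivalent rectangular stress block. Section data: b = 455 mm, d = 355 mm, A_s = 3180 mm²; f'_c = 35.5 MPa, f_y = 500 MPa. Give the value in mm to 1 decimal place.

a ≈ 115.8 mm

T = A_s f_y = 3180 × 500 = 1590000 N = 1590 kN.
Setting C = 0.85 f'_c a b equal to T: a = 1590000/(0.85 × 35.5 × 455) = 115.8 mm.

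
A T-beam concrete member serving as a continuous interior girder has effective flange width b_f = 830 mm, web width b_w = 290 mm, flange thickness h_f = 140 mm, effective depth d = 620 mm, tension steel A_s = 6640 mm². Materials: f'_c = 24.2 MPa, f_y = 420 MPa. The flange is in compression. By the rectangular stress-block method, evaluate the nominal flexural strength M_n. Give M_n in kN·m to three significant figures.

M_n ≈ 1490 kN·m

Tension: T = A_s f_y = 6640 × 420 = 2788800 N.
Try a within the flange: a = T/(0.85 f'_c b_f) = 2788800/(0.85 × 24.2 × 830) = 163.34 mm.
a = 163.34 > h_f = 140 mm: the block extends into the web. Split into flange-overhang and web parts.
C_f = 0.85 f'_c (b_f − b_w) h_f = 0.85 × 24.2 × (830 − 290) × 140 = 1555092 N.
Remaining web compression depth: a_w = (T − C_f)/(0.85 f'_c b_w) = (2788800 − 1555092)/(0.85 × 24.2 × 290) = 206.81 mm.
M_n = C_f(d − h_f/2) + (T − C_f)(d − a_w/2) = 1555092 × (620 − 70) + 1233708 × (620 − 103.405) = 855.30 + 637.33 = 1492.63 × 10⁶ N·mm.
M_n = 1492.63 kN·m.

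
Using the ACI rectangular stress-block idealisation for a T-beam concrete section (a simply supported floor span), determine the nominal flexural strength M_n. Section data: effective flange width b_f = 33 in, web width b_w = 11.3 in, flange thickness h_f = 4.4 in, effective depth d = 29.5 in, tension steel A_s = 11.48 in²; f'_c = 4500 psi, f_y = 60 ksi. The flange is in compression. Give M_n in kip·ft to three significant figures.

M_n ≈ 1530 kip·ft

Tension: T = A_s f_y = 11.48 × 60 = 688.8 kips.
Try a within the flange: a = T/(0.85 f'_c b_f) = 688.8/(0.85 × 4.5 × 33) = 5.457 in.
a = 5.457 > h_f = 4.4 in: the block extends into the web. Split into flange-overhang and web parts.
C_f = 0.85 f'_c (b_f − b_w) h_f = 0.85 × 4.5 × (33 − 11.3) × 4.4 = 365.2 kips.
Remaining web compression depth: a_w = (T − C_f)/(0.85 f'_c b_w) = (688.8 − 365.2)/(0.85 × 4.5 × 11.3) = 7.487 in.
M_n = C_f(d − h_f/2) + (T − C_f)(d − a_w/2) = 365.2 × (29.5 − 2.2) + 323.6 × (29.5 − 3.7435) = 9970.0 + 8334.8 = 18304.8 kip·in.
M_n = 18304.8/12 = 1525.40 kip·ft.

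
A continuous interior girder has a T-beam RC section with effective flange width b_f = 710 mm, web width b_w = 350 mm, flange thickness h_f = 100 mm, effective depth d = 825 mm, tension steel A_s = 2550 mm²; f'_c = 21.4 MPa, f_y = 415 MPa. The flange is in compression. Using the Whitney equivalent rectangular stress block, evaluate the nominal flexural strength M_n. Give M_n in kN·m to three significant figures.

Tension: T = A_s f_y = 2550 × 415 = 1058250 N.
Try a within the flange: a = T/(0.85 f'_c b_f) = 1058250/(0.85 × 21.4 × 710) = 81.94 mm.
Since a = 81.94 ≤ h_f = 100 mm, the stress block lies entirely in the flange; analyse as a rectangular beam of width b_f.
M_n = T(d − a/2) = 1058250 × (825 − 40.97) = 829.70 × 10⁶ N·mm.
M_n = 829.70 kN·m.

M_n ≈ 830 kN·m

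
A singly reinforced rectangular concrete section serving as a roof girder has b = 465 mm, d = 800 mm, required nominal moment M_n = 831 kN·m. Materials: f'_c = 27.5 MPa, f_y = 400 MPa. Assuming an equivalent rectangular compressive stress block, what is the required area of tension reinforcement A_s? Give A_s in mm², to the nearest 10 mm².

A_s ≈ 2770 mm²

With M_n = 0.85 f'_c a b (d − a/2), solve the quadratic for a:
a = d − √(d² − 2M_n/(0.85 f'_c b)) = 800 − √(800² − 2 × 831×10⁶/(0.85 × 27.5 × 465)) = 102.08 mm.
A_s = 0.85 f'_c a b / f_y = 0.85 × 27.5 × 102.08 × 465 / 400 = 2773.9 mm².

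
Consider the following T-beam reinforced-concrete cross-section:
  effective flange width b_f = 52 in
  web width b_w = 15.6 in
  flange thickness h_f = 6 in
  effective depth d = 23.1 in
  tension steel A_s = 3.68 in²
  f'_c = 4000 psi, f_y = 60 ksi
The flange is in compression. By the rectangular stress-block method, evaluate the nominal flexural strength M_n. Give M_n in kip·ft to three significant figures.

Tension: T = A_s f_y = 3.68 × 60 = 220.8 kips.
Try a within the flange: a = T/(0.85 f'_c b_f) = 220.8/(0.85 × 4 × 52) = 1.249 in.
Since a = 1.249 ≤ h_f = 6 in, the stress block lies entirely in the flange; analyse as a rectangular beam of width b_f.
M_n = T(d − a/2) = 220.8 × (23.1 − 0.6245) = 4962.6 kip·in.
M_n = 4962.6/12 = 413.55 kip·ft.

M_n ≈ 414 kip·ft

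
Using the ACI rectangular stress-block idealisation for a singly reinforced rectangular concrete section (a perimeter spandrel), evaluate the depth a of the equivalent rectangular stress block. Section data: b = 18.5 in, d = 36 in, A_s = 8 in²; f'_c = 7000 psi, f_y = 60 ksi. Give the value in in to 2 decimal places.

a ≈ 4.36 in

T = A_s f_y = 8 × 60 = 480 kips.
a = T/(0.85 f'_c b) = 480/(0.85 × 7 × 18.5) = 4.36 in.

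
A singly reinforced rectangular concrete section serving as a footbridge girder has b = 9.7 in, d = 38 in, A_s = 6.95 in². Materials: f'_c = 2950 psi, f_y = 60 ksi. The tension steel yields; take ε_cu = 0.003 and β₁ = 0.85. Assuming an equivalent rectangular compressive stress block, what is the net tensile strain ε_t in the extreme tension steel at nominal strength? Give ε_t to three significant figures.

a = A_s f_y/(0.85 f'_c b) = 17.144 in.
β₁ = 0.85, so c = a/β₁ = 17.144/0.85 = 20.169 in.
From the linear strain diagram with ε_cu = 0.003: ε_t = 0.003 (d − c)/c = 0.003 × (38 − 20.169)/20.169 = 0.00265.
ε_t < 0.004 — the section is over-reinforced for flexure under ACI limits.

ε_t ≈ 0.00265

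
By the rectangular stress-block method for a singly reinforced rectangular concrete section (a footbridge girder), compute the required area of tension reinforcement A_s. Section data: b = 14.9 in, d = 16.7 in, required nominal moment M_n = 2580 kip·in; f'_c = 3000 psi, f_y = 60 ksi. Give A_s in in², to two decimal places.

A_s ≈ 3.00 in²

From M_n = 0.85 f'_c a b (d − a/2):
a = d − √(d² − 2M_n/(0.85 f'_c b)) = 16.7 − √(16.7² − 2 × 2580/(0.85 × 3 × 14.9)) = 4.738 in.
A_s = 0.85 f'_c a b / f_y = 0.85 × 3 × 4.738 × 14.9 / 60 = 3.000 in².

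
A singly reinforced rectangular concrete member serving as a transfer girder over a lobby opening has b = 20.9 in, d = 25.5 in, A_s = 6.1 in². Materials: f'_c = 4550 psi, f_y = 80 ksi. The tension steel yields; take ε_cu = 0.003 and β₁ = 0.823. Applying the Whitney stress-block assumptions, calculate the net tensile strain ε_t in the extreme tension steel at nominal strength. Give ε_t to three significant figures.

ε_t ≈ 0.00743

a = A_s f_y/(0.85 f'_c b) = 6.037 in.
β₁ = 0.823, so c = a/β₁ = 6.037/0.823 = 7.335 in.
From the linear strain diagram with ε_cu = 0.003: ε_t = 0.003 (d − c)/c = 0.003 × (25.5 − 7.335)/7.335 = 0.00743.
Since ε_t ≥ 0.005, the section is tension-controlled.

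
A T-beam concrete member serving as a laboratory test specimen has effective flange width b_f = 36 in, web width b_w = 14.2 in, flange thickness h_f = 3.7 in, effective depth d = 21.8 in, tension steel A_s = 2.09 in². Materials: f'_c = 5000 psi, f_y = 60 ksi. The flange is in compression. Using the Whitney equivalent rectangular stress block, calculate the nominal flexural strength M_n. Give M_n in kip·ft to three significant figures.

Tension: T = A_s f_y = 2.09 × 60 = 125.4 kips.
Try a within the flange: a = T/(0.85 f'_c b_f) = 125.4/(0.85 × 5 × 36) = 0.820 in.
Since a = 0.820 ≤ h_f = 3.7 in, the stress block lies entirely in the flange; analyse as a rectangular beam of width b_f.
M_n = T(d − a/2) = 125.4 × (21.8 − 0.41) = 2682.3 kip·in.
M_n = 2682.3/12 = 223.53 kip·ft.

M_n ≈ 224 kip·ft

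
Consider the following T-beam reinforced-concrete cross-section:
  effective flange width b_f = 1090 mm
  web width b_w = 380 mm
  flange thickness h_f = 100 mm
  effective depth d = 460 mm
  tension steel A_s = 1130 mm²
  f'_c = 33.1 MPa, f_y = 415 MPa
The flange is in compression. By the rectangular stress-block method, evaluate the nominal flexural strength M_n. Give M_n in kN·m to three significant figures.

M_n ≈ 212 kN·m

Tension: T = A_s f_y = 1130 × 415 = 468950 N.
Try a within the flange: a = T/(0.85 f'_c b_f) = 468950/(0.85 × 33.1 × 1090) = 15.29 mm.
Since a = 15.29 ≤ h_f = 100 mm, the stress block lies entirely in the flange; analyse as a rectangular beam of width b_f.
M_n = T(d − a/2) = 468950 × (460 − 7.645) = 212.13 × 10⁶ N·mm.
M_n = 212.13 kN·m.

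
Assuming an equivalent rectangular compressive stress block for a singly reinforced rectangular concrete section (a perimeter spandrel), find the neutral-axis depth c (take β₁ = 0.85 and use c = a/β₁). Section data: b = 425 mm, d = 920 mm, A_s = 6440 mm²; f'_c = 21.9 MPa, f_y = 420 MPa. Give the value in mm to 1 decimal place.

T = A_s f_y = 6440 × 420 = 2704800 N = 2704.8 kN.
Setting C = 0.85 f'_c a b equal to T: a = 2704800/(0.85 × 21.9 × 425) = 341.887 mm.
With β₁ = 0.85, c = a/β₁ = 341.887/0.85 = 402.2 mm.

c ≈ 402.2 mm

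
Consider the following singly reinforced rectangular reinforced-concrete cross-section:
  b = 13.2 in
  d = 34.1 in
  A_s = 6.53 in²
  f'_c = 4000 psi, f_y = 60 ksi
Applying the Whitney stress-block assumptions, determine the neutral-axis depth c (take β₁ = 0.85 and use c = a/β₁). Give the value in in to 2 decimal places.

c ≈ 10.27 in

T = A_s f_y = 6.53 × 60 = 391.8 kips.
a = T/(0.85 f'_c b) = 391.8/(0.85 × 4 × 13.2) = 8.7299 in.
With β₁ = 0.85, c = a/β₁ = 8.7299/0.85 = 10.27 in.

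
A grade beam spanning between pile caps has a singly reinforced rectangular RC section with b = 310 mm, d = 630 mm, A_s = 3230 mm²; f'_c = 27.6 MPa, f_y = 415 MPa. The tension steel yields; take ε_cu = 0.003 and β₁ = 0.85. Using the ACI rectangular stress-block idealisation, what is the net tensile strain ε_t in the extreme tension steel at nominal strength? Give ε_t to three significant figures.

ε_t ≈ 0.00572

a = A_s f_y/(0.85 f'_c b) = 184.32 mm.
β₁ = 0.85, so c = a/β₁ = 184.32/0.85 = 216.85 mm.
From the linear strain diagram with ε_cu = 0.003: ε_t = 0.003 (d − c)/c = 0.003 × (630 − 216.85)/216.85 = 0.00572.
Since ε_t ≥ 0.005, the section is tension-controlled.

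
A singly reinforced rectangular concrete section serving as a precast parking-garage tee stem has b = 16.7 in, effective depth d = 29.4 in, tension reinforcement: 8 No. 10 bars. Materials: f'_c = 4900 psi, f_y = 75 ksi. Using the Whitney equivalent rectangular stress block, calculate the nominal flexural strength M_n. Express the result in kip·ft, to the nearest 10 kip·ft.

M_n ≈ 1520 kip·ft

A_s = 8 × 1.27 = 10.16 in².
T = A_s f_y = 10.16 × 75 = 762 kips.
a = T/(0.85 f'_c b) = 762/(0.85 × 4.9 × 16.7) = 10.955 in.
M_n = T(d − a/2) = 762 × (29.4 − 5.4775) = 18228.9 kip·in = 18228.9/12 = 1519.08 kip·ft.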